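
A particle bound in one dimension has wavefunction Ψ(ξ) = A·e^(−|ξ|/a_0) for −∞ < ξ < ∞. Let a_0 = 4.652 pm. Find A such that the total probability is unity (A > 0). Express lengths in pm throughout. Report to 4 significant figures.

Normalization requires ∫|Ψ|² dξ = 1, integrated from −∞ to ∞.
With Ψ = A·e^(−|ξ|/a_0), the integral evaluates to A²·[a_0].
Setting this equal to 1 gives A² = 1/(a_0).
With a_0 = 4.652: A² = 0.21496 and A = 0.46364.

A ≈ 0.4636 pm^(-1/2)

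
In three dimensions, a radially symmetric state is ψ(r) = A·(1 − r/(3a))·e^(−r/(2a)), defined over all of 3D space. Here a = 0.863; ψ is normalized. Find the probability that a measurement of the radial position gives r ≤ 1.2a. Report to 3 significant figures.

P ≈ 0.190

Integrate the radial probability density 4πr²|ψ|² over r ≤ 1.2a.
Normalization gives A² = 1/(8·π·a^3/3).
Let u = r/a; then A², 4π and the length scale all cancel, so P = ∫_{0}^{1.2} u^2·(1 - u/3)^2·e^(-u) du ÷ ∫_{0}^{∞} u^2·(1 - u/3)^2·e^(-u) du.
Using ∫ u^2·(1 - u/3)^2·e^(-u) du = (-u^4 + 2·u^3 - 3·u^2 - 6·u - 6)·e^(-u)/9, the numerator is 2/3 - 3362·e^(-6/5)/1875 and the denominator is 2/3.
The region integral divided by the full integral gives P = 0.1899.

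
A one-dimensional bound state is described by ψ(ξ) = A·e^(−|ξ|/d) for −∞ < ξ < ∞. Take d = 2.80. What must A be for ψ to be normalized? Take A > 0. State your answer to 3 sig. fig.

A ≈ 0.598

The normalization condition is ∫|ψ|² dξ = 1 from −∞ to ∞.
Recall ∫₀^∞ ξ^m e^(−ξ/β) dξ = m!·β^(m+1), ∫|ψ|² dξ = A²·(d).
Plugging in d = 2.80 yields A = 0.5976.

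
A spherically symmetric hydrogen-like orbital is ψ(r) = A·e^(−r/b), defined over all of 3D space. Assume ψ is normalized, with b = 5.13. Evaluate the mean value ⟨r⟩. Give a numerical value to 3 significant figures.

⟨r⟩ = ∫ r |ψ|² 4πr² dr over the full domain.
With ∫₀^∞ r^3 e^(−αr) dr = 3!/α^4, the ratio of the moment integral to the normalization integral gives ⟨r⟩ = 3·b/2.
With b = 5.13, ⟨r⟩ = 7.695.

⟨r⟩ ≈ 7.70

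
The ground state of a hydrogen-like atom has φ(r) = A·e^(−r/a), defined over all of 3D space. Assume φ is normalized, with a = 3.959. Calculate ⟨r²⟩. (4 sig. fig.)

The expectation value is the |φ|²-weighted average of r^2: ∫ r^2|φ|² 4πr² dr.
The ratio of the moment integral to the normalization integral gives ⟨r²⟩ = 3·a^2.
With a = 3.959, ⟨r^2⟩ = 47.021.

⟨r^2⟩ ≈ 47.02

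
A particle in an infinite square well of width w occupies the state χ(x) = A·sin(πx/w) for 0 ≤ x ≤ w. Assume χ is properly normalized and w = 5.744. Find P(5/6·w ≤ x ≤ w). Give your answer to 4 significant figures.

P = ∫_{5/6·w}^{w} |χ(x)|² dx.
Since A² = 1/(w/2), this is the region integral divided by the full normalization integral.
Let u = x/w; then A² and the length scale cancel, so P = ∫_{5/6}^{1} sin(π·u)^2 du ÷ ∫_{0}^{1} sin(π·u)^2 du.
With ∫ sin(π·u)^2 du = u/2 - sin(2·π·u)/(4·π) + C, the region integral is -√(3)/(8·π) + 1/12 and the full one is 1/2.
The result is P = (-√(3)/4 + π/6)/π.

P ≈ 0.02883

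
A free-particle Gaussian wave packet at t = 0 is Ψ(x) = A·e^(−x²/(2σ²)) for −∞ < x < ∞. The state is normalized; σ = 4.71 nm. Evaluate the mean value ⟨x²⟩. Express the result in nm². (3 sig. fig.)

⟨x^2⟩ ≈ 11.1 nm^2

The expectation value is the |Ψ|²-weighted average of x^2: ∫ x^2|Ψ|² dx.
The ratio of the moment integral to the normalization integral gives ⟨x²⟩ = σ^2/2.
Putting σ = 4.71 gives 11.09.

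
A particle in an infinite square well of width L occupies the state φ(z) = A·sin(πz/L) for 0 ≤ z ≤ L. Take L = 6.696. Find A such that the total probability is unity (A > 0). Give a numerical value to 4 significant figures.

Require ∫ |φ|² dz = 1 over the whole domain.
Using sin²θ = (1 − cos 2θ)/2, ∫|φ|² dz = A²·(L/2).
So A² = (L/2)^(−1).
Substituting L = 6.696 gives A² = 0.29869, so A = 0.54652.

A ≈ 0.5465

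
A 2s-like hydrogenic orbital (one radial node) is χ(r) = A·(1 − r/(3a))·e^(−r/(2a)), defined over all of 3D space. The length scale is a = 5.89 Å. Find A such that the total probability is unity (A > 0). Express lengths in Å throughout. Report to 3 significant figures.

A ≈ 0.0242 Å^(-3/2)

Normalization requires ∫|χ|² 4πr² dr = 1, integrated from 0 to ∞.
In 3D with spherical symmetry the volume element is 4πr² dr.
Recall ∫₀^∞ r^m e^(−r/β) dr = m!·β^(m+1), the integral (without the A² prefactor) comes out to 8·π·a^3/3.
Setting this equal to 1 gives A² = 1/(8·π·a^3/3).
Plugging in a = 5.89 yields A = 0.02417.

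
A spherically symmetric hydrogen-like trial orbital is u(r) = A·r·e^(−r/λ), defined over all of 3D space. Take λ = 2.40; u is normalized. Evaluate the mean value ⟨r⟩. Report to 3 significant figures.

The expectation value is the |u|²-weighted average of r: ∫ r|u|² 4πr² dr.
Recall ∫₀^∞ r^m e^(−r/β) dr = m!·β^(m+1), since the A² factors cancel between numerator and denominator, ⟨r⟩ = 5·λ/2.
With λ = 2.40, ⟨r⟩ = 6.000.

⟨r⟩ ≈ 6.00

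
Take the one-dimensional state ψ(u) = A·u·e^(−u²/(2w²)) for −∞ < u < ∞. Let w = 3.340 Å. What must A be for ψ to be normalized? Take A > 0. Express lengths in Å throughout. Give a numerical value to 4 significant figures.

A ≈ 0.1740 Å^(-3/2)

Normalization requires ∫|ψ|² du = 1, integrated from −∞ to ∞.
Differentiating ∫e^(−αu²) du = √(π/α) under α to get the higher moments, the integral (without the A² prefactor) comes out to √(π)·w^3/2.
Hence A² = 1/[√(π)·w^3/2].
Plugging in w = 3.340 yields A = 0.17402.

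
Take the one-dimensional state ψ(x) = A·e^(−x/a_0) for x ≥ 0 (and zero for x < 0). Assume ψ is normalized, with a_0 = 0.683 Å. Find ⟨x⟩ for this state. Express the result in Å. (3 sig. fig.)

⟨x⟩ ≈ 0.342 Å

The expectation value is the |ψ|²-weighted average of x: ∫ x|ψ|² dx.
Since the A² factors cancel between numerator and denominator, ⟨x⟩ = a_0/2.
Putting a_0 = 0.683 gives 0.3415.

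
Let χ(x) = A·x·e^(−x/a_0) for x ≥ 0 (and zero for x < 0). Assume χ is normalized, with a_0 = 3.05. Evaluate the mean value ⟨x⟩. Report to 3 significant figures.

By definition ⟨x⟩ = ∫ x |χ(x)|² dx.
Using ∫₀^∞ xⁿ e^(−αx) dx = n!/αⁿ⁺¹, the ratio of the moment integral to the normalization integral gives ⟨x⟩ = 3·a_0/2.
Putting a_0 = 3.05 gives 4.575.

⟨x⟩ ≈ 4.58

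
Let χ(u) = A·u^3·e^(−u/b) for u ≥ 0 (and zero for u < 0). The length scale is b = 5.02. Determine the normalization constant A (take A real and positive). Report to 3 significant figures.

A ≈ 0.00149

The normalization condition is ∫|χ|² du = 1 from 0 to ∞.
With ∫₀^∞ u^6 e^(−αu) du = 6!/α^7, ∫|χ|² du = A²·(45·b^7/8).
So A² = (45·b^7/8)^(−1).
Plugging in b = 5.02 yields A = 0.001488.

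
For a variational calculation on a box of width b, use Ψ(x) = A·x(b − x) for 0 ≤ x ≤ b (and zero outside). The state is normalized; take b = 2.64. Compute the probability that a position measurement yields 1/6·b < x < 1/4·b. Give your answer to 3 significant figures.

P ≈ 0.0680

P = ∫_{1/6·b}^{1/4·b} |Ψ(x)|² dx.
The normalization integral ∫|Ψ|²dx over the whole domain equals b^5/30·A², and A² cancels in the ratio.
Substituting u = x/b, A² and the length scale cancel in the ratio: P = ∫_{1/6}^{1/4} u^2·(1 - u)^2 du / ∫_{0}^{1} u^2·(1 - u)^2 du.
An antiderivative of u^2·(1 - u)^2 is u^3·(6·u^2 - 15·u + 10)/30; evaluating from 1/6 to 1/4 gives ≈ 0.0022674, while the full integral is 1/30.
This works out to P = 0.06802.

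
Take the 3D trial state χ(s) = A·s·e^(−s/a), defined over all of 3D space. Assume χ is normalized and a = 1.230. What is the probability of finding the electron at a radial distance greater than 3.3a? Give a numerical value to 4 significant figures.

P ≈ 0.2127

With dV = 4πs²ds, the probability is ∫|χ|² dV over s > 3.3a.
Normalization gives A² = 1/(3·π·a^5).
In terms of u = s/a (A², 4π and the length scale all cancel between numerator and denominator), P = [∫_{3.3}^{∞} u^4·e^(-2·u) du] / [∫_{0}^{∞} u^4·e^(-2·u) du].
Using ∫ u^4·e^(-2·u) du = -(u^4/2 + u^3 + 3·u^2/2 + 3·u/2 + 3/4)·e^(-2·u), the numerator is ≈ 0.159528 and the denominator is 3/4.
Taking the ratio yields P = 0.21270.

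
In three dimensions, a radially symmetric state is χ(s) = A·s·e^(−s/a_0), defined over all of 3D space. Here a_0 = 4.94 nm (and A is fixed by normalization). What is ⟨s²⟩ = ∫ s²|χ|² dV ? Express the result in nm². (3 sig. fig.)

By definition ⟨s²⟩ = ∫ s^2 |χ(s)|² 4πs² ds.
Evaluating both integrals, ⟨s²⟩ = 15·a_0^2/2.
Putting a_0 = 4.94 gives 183.0.

⟨s^2⟩ ≈ 183 nm^2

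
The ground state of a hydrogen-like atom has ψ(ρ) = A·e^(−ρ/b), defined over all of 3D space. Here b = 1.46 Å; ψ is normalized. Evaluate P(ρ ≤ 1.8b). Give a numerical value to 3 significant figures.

Integrate the radial probability density 4πρ²|ψ|² over ρ ≤ 1.8b.
Normalization gives A² = 1/(π·b^3).
In terms of u = ρ/b (A², 4π and the length scale all cancel between numerator and denominator), P = [∫_{0}^{1.8} u^2·e^(-2·u) du] / [∫_{0}^{∞} u^2·e^(-2·u) du].
Using ∫ u^2·e^(-2·u) du = -(2·u^2 + 2·u + 1)·e^(-2·u)/4, the numerator is 1/4 - 277·e^(-18/5)/100 and the denominator is 1/4.
Taking the ratio yields P = 0.6973.

P ≈ 0.697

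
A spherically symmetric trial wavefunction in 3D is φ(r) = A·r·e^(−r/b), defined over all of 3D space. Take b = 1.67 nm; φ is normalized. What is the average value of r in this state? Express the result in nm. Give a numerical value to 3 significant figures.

⟨r⟩ ≈ 4.18 nm

⟨r⟩ = ∫ r |φ|² 4πr² dr over the full domain.
The ratio of the moment integral to the normalization integral gives ⟨r⟩ = 5·b/2.
Putting b = 1.67 gives 4.175.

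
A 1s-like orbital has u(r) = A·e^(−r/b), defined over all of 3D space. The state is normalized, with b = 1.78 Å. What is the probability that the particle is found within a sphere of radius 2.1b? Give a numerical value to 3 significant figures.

Integrate the radial probability density 4πr²|u|² over r ≤ 2.1b.
The full normalization integral is A²·[π·b^3] = 1, fixing A².
Let t = r/b; then A², 4π and the length scale all cancel, so P = ∫_{0}^{2.1} t^2·e^(-2·t) dt ÷ ∫_{0}^{∞} t^2·e^(-2·t) dt.
With ∫ t^2·e^(-2·t) dt = -(2·t^2 + 2·t + 1)·e^(-2·t)/4 + C, the region integral is 1/4 - 701·e^(-21/5)/200 and the full one is 1/4.
This evaluates to P = 0.7898.

P ≈ 0.790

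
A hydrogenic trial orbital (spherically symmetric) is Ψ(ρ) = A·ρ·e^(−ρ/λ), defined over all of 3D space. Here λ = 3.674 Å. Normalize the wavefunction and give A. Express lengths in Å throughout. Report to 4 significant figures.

A ≈ 0.01259 Å^(-5/2)

The normalization condition is ∫|Ψ|² 4πρ² dρ = 1 from 0 to ∞.
(Spherical symmetry: dV = 4πρ² dρ.)
With Ψ = A·ρ·e^(−ρ/λ), the integral evaluates to A²·[3·π·λ^5].
Plugging in λ = 3.674 yields A = 0.012590.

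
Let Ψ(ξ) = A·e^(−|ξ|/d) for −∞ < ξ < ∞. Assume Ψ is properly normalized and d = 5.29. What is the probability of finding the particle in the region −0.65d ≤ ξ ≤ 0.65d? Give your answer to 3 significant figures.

P = ∫_{−0.65d}^{0.65d} |Ψ(ξ)|² dξ.
Since A² = 1/(d), this is the region integral divided by the full normalization integral.
By symmetry take twice the ξ ≥ 0 contribution in numerator and denominator; the 2's cancel. In terms of u = ξ/d (A² and the length scale cancel between numerator and denominator), P = [∫_{0}^{0.65} e^(-2·u) du] / [∫_{0}^{∞} e^(-2·u) du].
Using ∫ e^(-2·u) du = -e^(-2·u)/2, the numerator is 1/2 - e^(-13/10)/2 and the denominator is 1/2.
The result is P = 0.7275.

P ≈ 0.727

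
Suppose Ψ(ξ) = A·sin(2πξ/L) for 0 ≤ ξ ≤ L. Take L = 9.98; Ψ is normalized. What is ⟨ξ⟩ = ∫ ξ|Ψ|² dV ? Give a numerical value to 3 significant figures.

⟨ξ⟩ ≈ 4.99

The expectation value is the |Ψ|²-weighted average of ξ: ∫ ξ|Ψ|² dξ.
With ∫₀^L sin²(nπξ/L) dξ = L/2, the ratio of the moment integral to the normalization integral gives ⟨ξ⟩ = L/2.
Putting L = 9.98 gives 4.990.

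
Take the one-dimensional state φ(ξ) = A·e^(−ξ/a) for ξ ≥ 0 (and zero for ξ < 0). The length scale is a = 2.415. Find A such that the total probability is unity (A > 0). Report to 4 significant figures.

Normalization requires ∫|φ|² dξ = 1, integrated from 0 to ∞.
With ∫₀^∞ ξ^0 e^(−αξ) dξ = 0!/α^1, the integral (without the A² prefactor) comes out to a/2.
Setting this equal to 1 gives A² = 1/(a/2).
Substituting a = 2.415 gives A² = 0.82816, so A = 0.91003.

A ≈ 0.9100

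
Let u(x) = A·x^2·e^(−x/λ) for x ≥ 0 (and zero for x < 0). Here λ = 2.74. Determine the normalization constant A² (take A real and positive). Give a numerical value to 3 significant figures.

Require ∫ |u|² dx = 1 over the whole domain.
Carrying out the integral gives A² · 3·λ^5/4.
So A² = (3·λ^5/4)^(−1).
Substituting λ = 2.74 gives A² = 0.008633, so A = 0.09292.

A^2 ≈ 0.00863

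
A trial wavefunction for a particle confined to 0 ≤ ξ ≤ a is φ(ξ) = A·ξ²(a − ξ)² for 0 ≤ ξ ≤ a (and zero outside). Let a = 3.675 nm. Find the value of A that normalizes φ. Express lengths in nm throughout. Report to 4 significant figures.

A ≈ 0.07178 nm^(-9/2)

Normalization requires ∫|φ|² dξ = 1, integrated from 0 to a.
Expanding the polynomial and integrating term by term, with φ = A·ξ²(a − ξ)², the integral evaluates to A²·[a^9/630].
Plugging in a = 3.675 yields A = 0.071781.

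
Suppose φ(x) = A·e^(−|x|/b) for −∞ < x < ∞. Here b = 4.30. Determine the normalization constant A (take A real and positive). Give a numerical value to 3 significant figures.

A ≈ 0.482

The normalization condition is ∫|φ|² dx = 1 from −∞ to ∞.
Using ∫₀^∞ xⁿ e^(−αx) dx = n!/αⁿ⁺¹, ∫|φ|² dx = A²·(b).
Hence A² = 1/[b].
Plugging in b = 4.30 yields A = 0.4822.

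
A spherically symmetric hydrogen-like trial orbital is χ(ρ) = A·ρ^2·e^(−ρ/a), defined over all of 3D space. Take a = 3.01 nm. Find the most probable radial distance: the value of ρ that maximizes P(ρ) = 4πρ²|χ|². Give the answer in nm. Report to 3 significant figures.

Set d/dρ [P(ρ) = 4πρ²|χ|²] = 0 and solve for ρ > 0.
This gives ρ = 3·a.
With a = 3.01, the most probable radial distance is 9.030 nm.

ρ ≈ 9.03 nm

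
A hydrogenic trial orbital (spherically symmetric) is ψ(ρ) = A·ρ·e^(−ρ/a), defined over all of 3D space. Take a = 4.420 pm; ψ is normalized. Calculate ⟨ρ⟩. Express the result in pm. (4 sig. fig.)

The expectation value is the |ψ|²-weighted average of ρ: ∫ ρ|ψ|² 4πρ² dρ.
The ratio of the moment integral to the normalization integral gives ⟨ρ⟩ = 5·a/2.
Putting a = 4.420 gives 11.050.

⟨ρ⟩ ≈ 11.05 pm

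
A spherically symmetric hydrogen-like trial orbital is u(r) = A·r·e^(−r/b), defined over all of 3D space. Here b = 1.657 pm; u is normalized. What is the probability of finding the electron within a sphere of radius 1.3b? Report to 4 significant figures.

P ≈ 0.1226

With dV = 4πr²dr, the probability is ∫|u|² dV over r ≤ 1.3b.
Normalization gives A² = 1/(3·π·b^5).
In terms of t = r/b (A², 4π and the length scale all cancel between numerator and denominator), P = [∫_{0}^{1.3} t^4·e^(-2·t) dt] / [∫_{0}^{∞} t^4·e^(-2·t) dt].
An antiderivative of t^4·e^(-2·t) is -(t^4/2 + t^3 + 3·t^2/2 + 3·t/2 + 3/4)·e^(-2·t); evaluating from 0 to 1.3 gives ≈ 0.0919324, while the full integral is 3/4.
The region integral divided by the full integral gives P = 0.12258.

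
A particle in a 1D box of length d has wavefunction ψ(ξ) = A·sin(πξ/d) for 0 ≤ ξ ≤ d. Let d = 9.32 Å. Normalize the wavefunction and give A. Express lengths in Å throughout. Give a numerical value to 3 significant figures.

A ≈ 0.463 Å^(-1/2)

The normalization condition is ∫|ψ|² dξ = 1 from 0 to d.
The integral (without the A² prefactor) comes out to d/2.
Setting this equal to 1 gives A² = 1/(d/2).
With d = 9.32: A² = 0.2146 and A = 0.4632.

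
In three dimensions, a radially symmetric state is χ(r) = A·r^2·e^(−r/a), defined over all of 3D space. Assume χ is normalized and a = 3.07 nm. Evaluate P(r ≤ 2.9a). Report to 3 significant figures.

P ≈ 0.362

With dV = 4πr²dr, the probability is ∫|χ|² dV over r ≤ 2.9a.
A² is fixed by ∫₀^∞ 4πr²|χ|² dr = 1, i.e. A² = (45·π·a^7/2)^(−1).
Substituting u = r/a, A², 4π and the length scale all cancel in the ratio: P = ∫_{0}^{2.9} u^6·e^(-2·u) du / ∫_{0}^{∞} u^6·e^(-2·u) du.
With ∫ u^6·e^(-2·u) du = -(4·u^6 + 12·u^5 + 30·u^4 + 60·u^3 + 90·u^2 + 90·u + 45)·e^(-2·u)/8 + C, the region integral is ≈ 2.0340 and the full one is 45/8.
Taking the ratio yields P = 0.3616.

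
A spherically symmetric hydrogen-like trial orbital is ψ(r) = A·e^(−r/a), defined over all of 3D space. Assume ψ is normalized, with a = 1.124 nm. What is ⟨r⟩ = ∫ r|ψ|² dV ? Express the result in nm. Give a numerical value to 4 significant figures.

⟨r⟩ ≈ 1.686 nm

The expectation value is the |ψ|²-weighted average of r: ∫ r|ψ|² 4πr² dr.
Recall ∫₀^∞ r^m e^(−r/β) dr = m!·β^(m+1), the ratio of the moment integral to the normalization integral gives ⟨r⟩ = 3·a/2.
With a = 1.124, ⟨r⟩ = 1.6860.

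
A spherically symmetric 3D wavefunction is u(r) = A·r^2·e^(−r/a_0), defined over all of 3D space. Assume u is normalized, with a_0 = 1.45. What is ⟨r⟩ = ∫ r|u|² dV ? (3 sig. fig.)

The expectation value is the |u|²-weighted average of r: ∫ r|u|² 4πr² dr.
With ∫₀^∞ r^7 e^(−αr) dr = 7!/α^8, since the A² factors cancel between numerator and denominator, ⟨r⟩ = 7·a_0/2.
With a_0 = 1.45, ⟨r⟩ = 5.075.

⟨r⟩ ≈ 5.08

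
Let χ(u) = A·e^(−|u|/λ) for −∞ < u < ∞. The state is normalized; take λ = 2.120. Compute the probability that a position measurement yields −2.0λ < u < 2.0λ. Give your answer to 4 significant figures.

|χ|² is the probability density, so P = ∫_{−2.0λ}^{2.0λ} |χ|² du.
Since A² = 1/(λ), this is the region integral divided by the full normalization integral.
Both integrals are even about u = 0, so only the u ≥ 0 halves are needed (the factors of 2 cancel). Substituting t = u/λ, A² and the length scale cancel in the ratio: P = ∫_{0}^{2.0} e^(-2·t) dt / ∫_{0}^{∞} e^(-2·t) dt.
With ∫ e^(-2·t) dt = -e^(-2·t)/2 + C, the region integral is 1/2 - e^(-4)/2 and the full one is 1/2.
Taking the ratio, P = 0.98168.

P ≈ 0.9817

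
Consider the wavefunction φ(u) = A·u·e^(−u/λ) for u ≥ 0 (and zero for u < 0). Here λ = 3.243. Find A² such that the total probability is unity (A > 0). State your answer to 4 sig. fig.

A^2 ≈ 0.1173

Normalization requires ∫|φ|² du = 1, integrated from 0 to ∞.
Using ∫₀^∞ uⁿ e^(−αu) du = n!/αⁿ⁺¹, with φ = A·u·e^(−u/λ), the integral evaluates to A²·[λ^3/4].
Hence A² = 1/[λ^3/4].
Substituting λ = 3.243 gives A² = 0.11728, so A = 0.34246.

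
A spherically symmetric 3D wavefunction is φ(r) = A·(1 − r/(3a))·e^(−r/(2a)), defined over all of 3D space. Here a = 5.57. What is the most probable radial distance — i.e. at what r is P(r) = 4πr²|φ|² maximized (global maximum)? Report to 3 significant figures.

r ≈ 5.57

Differentiate P(r) = 4πr²|φ|² with respect to r and set to zero.
This gives r = a.
With a = 5.57, the most probable radial distance is 5.570.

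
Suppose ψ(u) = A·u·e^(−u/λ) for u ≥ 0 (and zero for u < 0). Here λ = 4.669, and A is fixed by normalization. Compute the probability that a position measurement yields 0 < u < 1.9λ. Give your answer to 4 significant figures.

P ≈ 0.7311

|ψ|² is the probability density, so P = ∫_{0}^{1.9λ} |ψ|² du.
With A² fixed by ∫|ψ|² = 1, i.e. A² = (λ^3/4)^(−1), substitute and integrate.
Substituting t = u/λ, A² and the length scale cancel in the ratio: P = ∫_{0}^{1.9} t^2·e^(-2·t) dt / ∫_{0}^{∞} t^2·e^(-2·t) dt.
Using ∫ t^2·e^(-2·t) dt = -(2·t^2 + 2·t + 1)·e^(-2·t)/4, the numerator is 1/4 - 601·e^(-19/5)/200 and the denominator is 1/4.
The result is P = 0.73110.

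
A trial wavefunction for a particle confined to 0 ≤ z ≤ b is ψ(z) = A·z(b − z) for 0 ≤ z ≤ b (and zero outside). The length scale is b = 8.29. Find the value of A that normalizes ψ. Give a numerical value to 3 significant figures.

A ≈ 0.0277

Require ∫ |ψ|² dz = 1 over the whole domain.
With ψ = A·z(b − z), the integral evaluates to A²·[b^5/30].
Plugging in b = 8.29 yields A = 0.02768.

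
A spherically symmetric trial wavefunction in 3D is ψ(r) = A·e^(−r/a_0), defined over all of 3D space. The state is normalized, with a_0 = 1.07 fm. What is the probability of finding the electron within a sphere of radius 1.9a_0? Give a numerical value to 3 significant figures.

With dV = 4πr²dr, the probability is ∫|ψ|² dV over r ≤ 1.9a_0.
The full normalization integral is A²·[π·a_0^3] = 1, fixing A².
Let u = r/a_0; then A², 4π and the length scale all cancel, so P = ∫_{0}^{1.9} u^2·e^(-2·u) du ÷ ∫_{0}^{∞} u^2·e^(-2·u) du.
Using ∫ u^2·e^(-2·u) du = -(2·u^2 + 2·u + 1)·e^(-2·u)/4, the numerator is 1/4 - 601·e^(-19/5)/200 and the denominator is 1/4.
Taking the ratio yields P = 0.7311.

P ≈ 0.731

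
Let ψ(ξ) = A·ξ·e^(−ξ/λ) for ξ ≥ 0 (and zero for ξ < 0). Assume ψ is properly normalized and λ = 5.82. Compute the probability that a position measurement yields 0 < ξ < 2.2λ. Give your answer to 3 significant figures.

The probability is P = ∫ |ψ|² dξ over [0, 2.2λ].
With A² fixed by ∫|ψ|² = 1, i.e. A² = (λ^3/4)^(−1), substitute and integrate.
In terms of u = ξ/λ (A² and the length scale cancel between numerator and denominator), P = [∫_{0}^{2.2} u^2·e^(-2·u) du] / [∫_{0}^{∞} u^2·e^(-2·u) du].
An antiderivative of u^2·e^(-2·u) is -(2·u^2 + 2·u + 1)·e^(-2·u)/4; evaluating from 0 to 2.2 gives 1/4 - 377·e^(-22/5)/100, while the full integral is 1/4.
The result is P = 0.8149.

P ≈ 0.815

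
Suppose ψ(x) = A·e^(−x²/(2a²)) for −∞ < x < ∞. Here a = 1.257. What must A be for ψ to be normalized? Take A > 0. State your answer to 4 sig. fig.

Normalization requires ∫|ψ|² dx = 1, integrated from −∞ to ∞.
Carrying out the integral gives A² · √(π)·a.
So A² = (√(π)·a)^(−1).
Substituting a = 1.257 gives A² = 0.44884, so A = 0.66995.

A ≈ 0.6700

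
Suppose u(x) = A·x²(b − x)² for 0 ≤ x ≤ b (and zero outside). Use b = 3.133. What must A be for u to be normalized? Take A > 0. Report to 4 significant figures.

We need A² ∫|f|² dx = 1, taking the integral from 0 to b.
Expanding the polynomial and integrating term by term, carrying out the integral gives A² · b^9/630.
Setting this equal to 1 gives A² = 1/(b^9/630).
Plugging in b = 3.133 yields A = 0.14718.

A ≈ 0.1472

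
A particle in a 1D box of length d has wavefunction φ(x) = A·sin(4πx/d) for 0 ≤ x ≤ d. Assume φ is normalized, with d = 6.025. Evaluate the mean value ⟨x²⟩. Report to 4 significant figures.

⟨x²⟩ = ∫ x^2 |φ|² dx over the full domain.
Using sin²θ = (1 − cos 2θ)/2, evaluating both integrals, ⟨x²⟩ = -d^2/(32·π^2) + d^2/3.
Putting d = 6.025 gives 11.985.

⟨x^2⟩ ≈ 11.99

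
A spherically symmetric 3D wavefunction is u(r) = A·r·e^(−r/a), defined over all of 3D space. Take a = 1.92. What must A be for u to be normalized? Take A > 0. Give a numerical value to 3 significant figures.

Normalization requires ∫|u|² 4πr² dr = 1, integrated from 0 to ∞.
In 3D with spherical symmetry the volume element is 4πr² dr.
With ∫₀^∞ r^4 e^(−αr) dr = 4!/α^5, the integral (without the A² prefactor) comes out to 3·π·a^5.
Hence A² = 1/[3·π·a^5].
Plugging in a = 1.92 yields A = 0.06377.

A ≈ 0.0638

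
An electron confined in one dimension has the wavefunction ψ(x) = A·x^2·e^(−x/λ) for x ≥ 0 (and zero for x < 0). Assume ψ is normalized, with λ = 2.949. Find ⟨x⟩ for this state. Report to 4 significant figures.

The expectation value is the |ψ|²-weighted average of x: ∫ x|ψ|² dx.
Using ∫₀^∞ xⁿ e^(−αx) dx = n!/αⁿ⁺¹, evaluating both integrals, ⟨x⟩ = 5·λ/2.
With λ = 2.949, ⟨x⟩ = 7.3725.

⟨x⟩ ≈ 7.373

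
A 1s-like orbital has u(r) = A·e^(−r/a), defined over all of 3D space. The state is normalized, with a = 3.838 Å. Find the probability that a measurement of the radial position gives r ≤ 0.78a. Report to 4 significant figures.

With dV = 4πr²dr, the probability is ∫|u|² dV over r ≤ 0.78a.
The full normalization integral is A²·[π·a^3] = 1, fixing A².
In terms of t = r/a (A², 4π and the length scale all cancel between numerator and denominator), P = [∫_{0}^{0.78} t^2·e^(-2·t) dt] / [∫_{0}^{∞} t^2·e^(-2·t) dt].
Using ∫ t^2·e^(-2·t) dt = -(2·t^2 + 2·t + 1)·e^(-2·t)/4, the numerator is 1/4 - 4721·e^(-39/25)/5000 and the denominator is 1/4.
This evaluates to P = 0.20636.

P ≈ 0.2064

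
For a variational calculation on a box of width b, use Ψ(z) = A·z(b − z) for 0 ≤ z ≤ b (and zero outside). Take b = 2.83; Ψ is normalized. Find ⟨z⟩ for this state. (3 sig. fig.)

The expectation value is the |Ψ|²-weighted average of z: ∫ z|Ψ|² dz.
Expanding the polynomial and integrating term by term, since the A² factors cancel between numerator and denominator, ⟨z⟩ = b/2.
With b = 2.83, ⟨z⟩ = 1.415.

⟨z⟩ ≈ 1.42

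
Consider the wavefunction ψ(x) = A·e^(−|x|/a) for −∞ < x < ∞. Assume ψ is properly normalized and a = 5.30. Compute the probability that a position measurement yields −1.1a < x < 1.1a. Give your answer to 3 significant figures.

P ≈ 0.889

|ψ|² is the probability density, so P = ∫_{−1.1a}^{1.1a} |ψ|² dx.
With A² fixed by ∫|ψ|² = 1, i.e. A² = (a)^(−1), substitute and integrate.
By symmetry take twice the x ≥ 0 contribution in numerator and denominator; the 2's cancel. Substituting u = x/a, A² and the length scale cancel in the ratio: P = ∫_{0}^{1.1} e^(-2·u) du / ∫_{0}^{∞} e^(-2·u) du.
Using ∫ e^(-2·u) du = -e^(-2·u)/2, the numerator is 1/2 - e^(-11/5)/2 and the denominator is 1/2.
The result is P = 0.8892.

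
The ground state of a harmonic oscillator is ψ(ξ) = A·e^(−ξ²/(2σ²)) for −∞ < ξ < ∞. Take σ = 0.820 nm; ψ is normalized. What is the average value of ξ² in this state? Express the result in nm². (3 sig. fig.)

By definition ⟨ξ²⟩ = ∫ ξ^2 |ψ(ξ)|² dξ.
Differentiating ∫e^(−αξ²) dξ = √(π/α) under α to get the higher moments, since the A² factors cancel between numerator and denominator, ⟨ξ²⟩ = σ^2/2.
Putting σ = 0.820 gives 0.3362.

⟨ξ^2⟩ ≈ 0.336 nm^2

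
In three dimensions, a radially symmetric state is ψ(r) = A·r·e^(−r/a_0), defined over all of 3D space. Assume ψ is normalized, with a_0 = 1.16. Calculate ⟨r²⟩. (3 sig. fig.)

The expectation value is the |ψ|²-weighted average of r^2: ∫ r^2|ψ|² 4πr² dr.
With ∫₀^∞ r^6 e^(−αr) dr = 6!/α^7, the ratio of the moment integral to the normalization integral gives ⟨r²⟩ = 15·a_0^2/2.
Putting a_0 = 1.16 gives 10.09.

⟨r^2⟩ ≈ 10.1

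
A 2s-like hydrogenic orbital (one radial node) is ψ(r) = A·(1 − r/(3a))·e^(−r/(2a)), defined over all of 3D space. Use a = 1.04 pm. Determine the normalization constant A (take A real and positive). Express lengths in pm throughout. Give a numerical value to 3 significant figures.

A ≈ 0.326 pm^(-3/2)

Normalization requires ∫|ψ|² 4πr² dr = 1, integrated from 0 to ∞.
The angular integral contributes 4π, leaving ∫₀^∞ r²|ψ|² dr.
With ∫₀^∞ r^4 e^(−αr) dr = 4!/α^5, carrying out the integral gives A² · 8·π·a^3/3.
So A² = (8·π·a^3/3)^(−1).
With a = 1.04: A² = 0.1061 and A = 0.3258.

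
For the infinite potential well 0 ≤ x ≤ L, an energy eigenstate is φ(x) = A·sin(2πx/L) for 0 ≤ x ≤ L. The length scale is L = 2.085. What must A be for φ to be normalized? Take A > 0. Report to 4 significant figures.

A ≈ 0.9794

Require ∫ |φ|² dx = 1 over the whole domain.
∫|φ|² dx = A²·(L/2).
Hence A² = 1/[L/2].
Substituting L = 2.085 gives A² = 0.95923, so A = 0.97940.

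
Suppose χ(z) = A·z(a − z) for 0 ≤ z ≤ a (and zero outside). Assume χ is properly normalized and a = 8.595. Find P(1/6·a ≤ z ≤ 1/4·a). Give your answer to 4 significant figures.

P ≈ 0.06802

The probability is P = ∫ |χ|² dz over [1/6·a, 1/4·a].
Since A² = 1/(a^5/30), this is the region integral divided by the full normalization integral.
Let u = z/a; then A² and the length scale cancel, so P = ∫_{1/6}^{1/4} u^2·(1 - u)^2 du ÷ ∫_{0}^{1} u^2·(1 - u)^2 du.
Using ∫ u^2·(1 - u)^2 du = u^3·(6·u^2 - 15·u + 10)/30, the numerator is ≈ 0.00226739 and the denominator is 1/30.
This works out to P = 0.068022.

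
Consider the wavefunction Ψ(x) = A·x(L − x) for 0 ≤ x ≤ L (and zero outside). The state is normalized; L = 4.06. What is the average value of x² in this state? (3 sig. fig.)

⟨x^2⟩ ≈ 4.71

⟨x²⟩ = ∫ x^2 |Ψ|² dx over the full domain.
Expanding the polynomial and integrating term by term, evaluating both integrals, ⟨x²⟩ = 2·L^2/7.
With L = 4.06, ⟨x^2⟩ = 4.710.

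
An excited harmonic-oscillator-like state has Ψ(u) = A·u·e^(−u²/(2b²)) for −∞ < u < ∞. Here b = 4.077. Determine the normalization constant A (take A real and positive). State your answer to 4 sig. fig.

Require ∫ |Ψ|² du = 1 over the whole domain.
Differentiating ∫e^(−αu²) du = √(π/α) under α to get the higher moments, carrying out the integral gives A² · √(π)·b^3/2.
Plugging in b = 4.077 yields A = 0.12904.

A ≈ 0.1290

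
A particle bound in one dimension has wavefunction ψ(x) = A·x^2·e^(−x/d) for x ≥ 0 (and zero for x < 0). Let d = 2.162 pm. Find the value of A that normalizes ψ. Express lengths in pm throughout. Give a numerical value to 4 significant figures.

The normalization condition is ∫|ψ|² dx = 1 from 0 to ∞.
Using ∫₀^∞ xⁿ e^(−αx) dx = n!/αⁿ⁺¹, ∫|ψ|² dx = A²·(3·d^5/4).
Hence A² = 1/[3·d^5/4].
Plugging in d = 2.162 yields A = 0.16801.

A ≈ 0.1680 pm^(-5/2)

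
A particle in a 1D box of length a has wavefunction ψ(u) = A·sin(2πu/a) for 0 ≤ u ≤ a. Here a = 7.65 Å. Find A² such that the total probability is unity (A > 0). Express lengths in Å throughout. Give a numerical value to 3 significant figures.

A^2 ≈ 0.261 Å^(-1)

Normalization requires ∫|ψ|² du = 1, integrated from 0 to a.
Using sin²θ = (1 − cos 2θ)/2, the integral (without the A² prefactor) comes out to a/2.
Hence A² = 1/[a/2].
With a = 7.65: A² = 0.2614 and A = 0.5113.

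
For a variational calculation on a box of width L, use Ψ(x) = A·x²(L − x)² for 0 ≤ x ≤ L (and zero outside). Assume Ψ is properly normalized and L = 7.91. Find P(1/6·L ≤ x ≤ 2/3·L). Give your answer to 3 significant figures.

|Ψ|² is the probability density, so P = ∫_{1/6·L}^{2/3·L} |Ψ|² dx.
The normalization integral ∫|Ψ|²dx over the whole domain equals L^9/630·A², and A² cancels in the ratio.
In terms of u = x/L (A² and the length scale cancel between numerator and denominator), P = [∫_{1/6}^{2/3} u^4·(1 - u)^4 du] / [∫_{0}^{1} u^4·(1 - u)^4 du].
Using ∫ u^4·(1 - u)^4 du = u^5·(70·u^4 - 315·u^3 + 540·u^2 - 420·u + 126)/630, the numerator is ≈ 0.0013432 and the denominator is 1/630.
The result is P = 0.8462.

P ≈ 0.846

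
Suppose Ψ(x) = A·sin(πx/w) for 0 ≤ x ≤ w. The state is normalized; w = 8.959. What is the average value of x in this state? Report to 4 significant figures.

⟨x⟩ = ∫ x |Ψ|² dx over the full domain.
With ∫₀^w sin²(nπx/w) dx = w/2, the ratio of the moment integral to the normalization integral gives ⟨x⟩ = w/2.
With w = 8.959, ⟨x⟩ = 4.4795.

⟨x⟩ ≈ 4.480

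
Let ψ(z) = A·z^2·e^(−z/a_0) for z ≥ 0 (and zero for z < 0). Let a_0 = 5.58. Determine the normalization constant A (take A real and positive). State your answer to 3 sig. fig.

A ≈ 0.0157

Normalization requires ∫|ψ|² dz = 1, integrated from 0 to ∞.
Recall ∫₀^∞ z^m e^(−z/β) dz = m!·β^(m+1), carrying out the integral gives A² · 3·a_0^5/4.
Setting this equal to 1 gives A² = 1/(3·a_0^5/4).
Plugging in a_0 = 5.58 yields A = 0.01570.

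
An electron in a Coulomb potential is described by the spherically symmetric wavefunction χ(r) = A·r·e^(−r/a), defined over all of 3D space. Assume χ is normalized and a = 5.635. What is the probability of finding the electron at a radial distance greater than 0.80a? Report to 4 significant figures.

P ≈ 0.9763

With dV = 4πr²dr, the probability is ∫|χ|² dV over r > 0.80a.
Normalization gives A² = 1/(3·π·a^5).
Substituting u = r/a, A², 4π and the length scale all cancel in the ratio: P = ∫_{0.80}^{∞} u^4·e^(-2·u) du / ∫_{0}^{∞} u^4·e^(-2·u) du.
Using ∫ u^4·e^(-2·u) du = -(u^4/2 + u^3 + 3·u^2/2 + 3·u/2 + 3/4)·e^(-2·u), the numerator is 9067·e^(-8/5)/2500 and the denominator is 3/4.
This evaluates to P = 0.97632.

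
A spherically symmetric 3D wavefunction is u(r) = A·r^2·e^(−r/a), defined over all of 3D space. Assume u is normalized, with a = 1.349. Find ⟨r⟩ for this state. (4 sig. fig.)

⟨r⟩ = ∫ r |u|² 4πr² dr over the full domain.
Since the A² factors cancel between numerator and denominator, ⟨r⟩ = 7·a/2.
With a = 1.349, ⟨r⟩ = 4.7215.

⟨r⟩ ≈ 4.722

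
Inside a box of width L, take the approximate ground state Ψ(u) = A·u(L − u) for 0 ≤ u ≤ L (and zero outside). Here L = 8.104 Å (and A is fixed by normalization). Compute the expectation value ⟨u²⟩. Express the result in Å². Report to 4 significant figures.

The expectation value is the |Ψ|²-weighted average of u^2: ∫ u^2|Ψ|² du.
Evaluating both integrals, ⟨u²⟩ = 2·L^2/7.
With L = 8.104, ⟨u^2⟩ = 18.764.

⟨u^2⟩ ≈ 18.76 Å^2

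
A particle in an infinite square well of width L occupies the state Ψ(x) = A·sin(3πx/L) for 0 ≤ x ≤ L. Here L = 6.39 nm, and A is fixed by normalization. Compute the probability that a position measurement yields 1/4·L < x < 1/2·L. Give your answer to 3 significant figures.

|Ψ|² is the probability density, so P = ∫_{1/4·L}^{1/2·L} |Ψ|² dx.
The normalization integral ∫|Ψ|²dx over the whole domain equals L/2·A², and A² cancels in the ratio.
In terms of u = x/L (A² and the length scale cancel between numerator and denominator), P = [∫_{1/4}^{1/2} sin(3·π·u)^2 du] / [∫_{0}^{1} sin(3·π·u)^2 du].
With ∫ sin(3·π·u)^2 du = u/2 - sin(6·π·u)/(12·π) + C, the region integral is 1/8 - 1/(12·π) and the full one is 1/2.
This works out to P = (-2 + 3·π)/(12·π).

P ≈ 0.197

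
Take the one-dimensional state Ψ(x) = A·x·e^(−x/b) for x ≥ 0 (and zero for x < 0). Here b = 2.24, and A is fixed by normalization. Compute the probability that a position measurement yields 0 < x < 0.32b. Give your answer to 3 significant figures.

P ≈ 0.0273

The probability is P = ∫ |Ψ|² dx over [0, 0.32b].
Since A² = 1/(b^3/4), this is the region integral divided by the full normalization integral.
Substituting u = x/b, A² and the length scale cancel in the ratio: P = ∫_{0}^{0.32} u^2·e^(-2·u) du / ∫_{0}^{∞} u^2·e^(-2·u) du.
Using ∫ u^2·e^(-2·u) du = -(2·u^2 + 2·u + 1)·e^(-2·u)/4, the numerator is 1/4 - 1153·e^(-16/25)/2500 and the denominator is 1/4.
This works out to P = 0.02725.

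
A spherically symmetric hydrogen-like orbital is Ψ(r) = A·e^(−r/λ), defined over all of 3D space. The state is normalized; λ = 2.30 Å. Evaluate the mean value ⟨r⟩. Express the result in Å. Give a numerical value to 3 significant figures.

⟨r⟩ = ∫ r |Ψ|² 4πr² dr over the full domain.
The ratio of the moment integral to the normalization integral gives ⟨r⟩ = 3·λ/2.
Putting λ = 2.30 gives 3.450.

⟨r⟩ ≈ 3.45 Å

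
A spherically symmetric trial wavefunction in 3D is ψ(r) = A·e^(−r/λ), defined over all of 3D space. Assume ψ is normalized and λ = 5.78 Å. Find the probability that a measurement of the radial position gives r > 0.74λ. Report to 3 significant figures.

P ≈ 0.814

P = ∫ |ψ|² 4πr² dr over r > 0.74λ.
The full normalization integral is A²·[π·λ^3] = 1, fixing A².
Let u = r/λ; then A², 4π and the length scale all cancel, so P = ∫_{0.74}^{∞} u^2·e^(-2·u) du ÷ ∫_{0}^{∞} u^2·e^(-2·u) du.
An antiderivative of u^2·e^(-2·u) is -(2·u^2 + 2·u + 1)·e^(-2·u)/4; evaluating from 0.74 to ∞ gives 4469·e^(-37/25)/5000, while the full integral is 1/4.
The region integral divided by the full integral gives P = 0.8139.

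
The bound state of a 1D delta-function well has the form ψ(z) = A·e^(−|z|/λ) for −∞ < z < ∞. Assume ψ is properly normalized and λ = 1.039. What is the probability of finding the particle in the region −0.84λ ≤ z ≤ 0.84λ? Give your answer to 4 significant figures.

P ≈ 0.8136

The probability is P = ∫ |ψ|² dz over [−0.84λ, 0.84λ].
The normalization integral ∫|ψ|²dz over the whole domain equals λ·A², and A² cancels in the ratio.
Both integrals are even about z = 0, so only the z ≥ 0 halves are needed (the factors of 2 cancel). Let u = z/λ; then A² and the length scale cancel, so P = ∫_{0}^{0.84} e^(-2·u) du ÷ ∫_{0}^{∞} e^(-2·u) du.
Using ∫ e^(-2·u) du = -e^(-2·u)/2, the numerator is 1/2 - e^(-42/25)/2 and the denominator is 1/2.
This works out to P = 0.81363.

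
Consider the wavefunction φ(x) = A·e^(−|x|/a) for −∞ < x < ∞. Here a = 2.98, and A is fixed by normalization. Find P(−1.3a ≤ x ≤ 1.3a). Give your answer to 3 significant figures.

|φ|² is the probability density, so P = ∫_{−1.3a}^{1.3a} |φ|² dx.
The normalization integral ∫|φ|²dx over the whole domain equals a·A², and A² cancels in the ratio.
By symmetry take twice the x ≥ 0 contribution in numerator and denominator; the 2's cancel. Substituting u = x/a, A² and the length scale cancel in the ratio: P = ∫_{0}^{1.3} e^(-2·u) du / ∫_{0}^{∞} e^(-2·u) du.
An antiderivative of e^(-2·u) is -e^(-2·u)/2; evaluating from 0 to 1.3 gives 1/2 - e^(-13/5)/2, while the full integral is 1/2.
Evaluating gives P = 0.9257.

P ≈ 0.926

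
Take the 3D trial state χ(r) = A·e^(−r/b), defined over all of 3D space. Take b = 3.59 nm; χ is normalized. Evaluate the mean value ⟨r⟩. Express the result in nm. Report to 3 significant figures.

⟨r⟩ ≈ 5.39 nm

⟨r⟩ = ∫ r |χ|² 4πr² dr over the full domain.
With ∫₀^∞ r^3 e^(−αr) dr = 3!/α^4, the ratio of the moment integral to the normalization integral gives ⟨r⟩ = 3·b/2.
Putting b = 3.59 gives 5.385.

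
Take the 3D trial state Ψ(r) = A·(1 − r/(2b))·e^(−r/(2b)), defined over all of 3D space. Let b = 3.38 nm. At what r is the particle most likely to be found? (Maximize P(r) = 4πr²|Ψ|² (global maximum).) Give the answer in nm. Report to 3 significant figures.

Differentiate P(r) = 4πr²|Ψ|² with respect to r and set to zero.
This gives r = b·(√(5) + 3).
With b = 3.38, the most probable radial distance is 17.70 nm.

r ≈ 17.7 nm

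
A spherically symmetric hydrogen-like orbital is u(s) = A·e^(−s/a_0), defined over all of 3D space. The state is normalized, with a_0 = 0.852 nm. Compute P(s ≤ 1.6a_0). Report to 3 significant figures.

P ≈ 0.620

P = ∫ |u|² 4πs² ds over s ≤ 1.6a_0.
Normalization gives A² = 1/(π·a_0^3).
Substituting t = s/a_0, A², 4π and the length scale all cancel in the ratio: P = ∫_{0}^{1.6} t^2·e^(-2·t) dt / ∫_{0}^{∞} t^2·e^(-2·t) dt.
An antiderivative of t^2·e^(-2·t) is -(2·t^2 + 2·t + 1)·e^(-2·t)/4; evaluating from 0 to 1.6 gives 1/4 - 233·e^(-16/5)/100, while the full integral is 1/4.
This evaluates to P = 0.6201.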